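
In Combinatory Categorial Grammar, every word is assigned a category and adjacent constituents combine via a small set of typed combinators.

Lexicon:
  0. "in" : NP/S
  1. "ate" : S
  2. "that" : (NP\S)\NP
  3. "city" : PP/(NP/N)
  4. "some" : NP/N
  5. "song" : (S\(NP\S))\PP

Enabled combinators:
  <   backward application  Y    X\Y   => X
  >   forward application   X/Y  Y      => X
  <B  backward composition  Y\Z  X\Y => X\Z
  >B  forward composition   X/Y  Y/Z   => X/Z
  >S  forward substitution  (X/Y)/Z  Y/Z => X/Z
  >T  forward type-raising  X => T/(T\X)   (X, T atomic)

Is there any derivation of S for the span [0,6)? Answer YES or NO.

YES

[0,6] S   <
  [0,3] NP\S   <
    [0,2] NP   >
      [0,1] "in" : NP/S
      [1,2] "ate" : S
    [2,3] "that" : (NP\S)\NP
  [3,6] S\(NP\S)   <
    [3,5] PP   >
      [3,4] "city" : PP/(NP/N)
      [4,5] "some" : NP/N
    [5,6] "song" : (S\(NP\S))\PP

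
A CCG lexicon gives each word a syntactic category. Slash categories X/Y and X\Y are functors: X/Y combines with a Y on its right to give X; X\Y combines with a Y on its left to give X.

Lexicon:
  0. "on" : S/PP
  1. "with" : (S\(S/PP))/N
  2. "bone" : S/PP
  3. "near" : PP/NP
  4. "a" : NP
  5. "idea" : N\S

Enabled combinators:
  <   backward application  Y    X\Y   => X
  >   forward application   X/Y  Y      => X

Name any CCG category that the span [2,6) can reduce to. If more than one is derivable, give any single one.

N

[0,6] S   <
  [0,1] "on" : S/PP
  [1,6] S\(S/PP)   >
    [1,2] "with" : (S\(S/PP))/N
    [2,6] N   <
      [2,5] S   >
        [2,3] "bone" : S/PP
        [3,5] PP   >
          [3,4] "near" : PP/NP
          [4,5] "a" : NP
      [5,6] "idea" : N\S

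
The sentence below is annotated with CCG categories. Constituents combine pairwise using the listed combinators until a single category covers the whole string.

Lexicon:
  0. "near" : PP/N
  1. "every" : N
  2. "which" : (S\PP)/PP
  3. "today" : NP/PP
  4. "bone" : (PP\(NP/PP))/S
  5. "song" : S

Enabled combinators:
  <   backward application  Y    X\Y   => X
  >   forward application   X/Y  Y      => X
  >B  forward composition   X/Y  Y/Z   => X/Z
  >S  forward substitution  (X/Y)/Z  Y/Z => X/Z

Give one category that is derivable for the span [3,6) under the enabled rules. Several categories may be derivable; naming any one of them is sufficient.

PP

[0,6] S   <
  [0,2] PP   >
    [0,1] "near" : PP/N
    [1,2] "every" : N
  [2,6] S\PP   >
    [2,3] "which" : (S\PP)/PP
    [3,6] PP   <
      [3,4] "today" : NP/PP
      [4,6] PP\(NP/PP)   >
        [4,5] "bone" : (PP\(NP/PP))/S
        [5,6] "song" : S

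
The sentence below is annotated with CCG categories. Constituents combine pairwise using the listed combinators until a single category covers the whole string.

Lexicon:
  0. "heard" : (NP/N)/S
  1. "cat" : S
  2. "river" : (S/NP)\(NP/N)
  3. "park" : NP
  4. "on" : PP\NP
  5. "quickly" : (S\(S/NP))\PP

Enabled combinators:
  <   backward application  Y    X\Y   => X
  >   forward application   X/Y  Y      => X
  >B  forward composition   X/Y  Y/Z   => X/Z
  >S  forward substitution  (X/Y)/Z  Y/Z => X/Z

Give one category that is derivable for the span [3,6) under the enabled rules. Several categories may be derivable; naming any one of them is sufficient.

[0,6] S   <
  [0,3] S/NP   <
    [0,2] NP/N   >
      [0,1] "heard" : (NP/N)/S
      [1,2] "cat" : S
    [2,3] "river" : (S/NP)\(NP/N)
  [3,6] S\(S/NP)   <
    [3,5] PP   <
      [3,4] "park" : NP
      [4,5] "on" : PP\NP
    [5,6] "quickly" : (S\(S/NP))\PP

S\(S/NP)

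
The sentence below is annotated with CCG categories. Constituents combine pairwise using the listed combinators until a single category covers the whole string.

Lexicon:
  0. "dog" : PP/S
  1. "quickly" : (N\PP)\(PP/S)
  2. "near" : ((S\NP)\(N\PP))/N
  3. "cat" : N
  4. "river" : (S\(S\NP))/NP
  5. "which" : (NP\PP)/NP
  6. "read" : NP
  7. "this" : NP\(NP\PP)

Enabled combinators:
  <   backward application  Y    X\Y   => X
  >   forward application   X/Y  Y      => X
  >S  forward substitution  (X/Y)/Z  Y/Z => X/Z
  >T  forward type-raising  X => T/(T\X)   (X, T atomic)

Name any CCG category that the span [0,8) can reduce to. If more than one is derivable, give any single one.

S

[0,8] S   <
  [0,4] S\NP   <
    [0,2] N\PP   <
      [0,1] "dog" : PP/S
      [1,2] "quickly" : (N\PP)\(PP/S)
    [2,4] (S\NP)\(N\PP)   >
      [2,3] "near" : ((S\NP)\(N\PP))/N
      [3,4] "cat" : N
  [4,8] S\(S\NP)   >
    [4,5] "river" : (S\(S\NP))/NP
    [5,8] NP   <
      [5,7] NP\PP   >
        [5,6] "which" : (NP\PP)/NP
        [6,7] "read" : NP
      [7,8] "this" : NP\(NP\PP)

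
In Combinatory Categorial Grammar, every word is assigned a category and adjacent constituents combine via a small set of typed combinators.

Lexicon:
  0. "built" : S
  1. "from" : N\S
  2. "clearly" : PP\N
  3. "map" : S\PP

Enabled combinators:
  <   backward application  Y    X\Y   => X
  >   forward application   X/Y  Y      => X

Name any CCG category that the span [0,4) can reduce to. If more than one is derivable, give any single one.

[0,4] S   <
  [0,3] PP   <
    [0,2] N   <
      [0,1] "built" : S
      [1,2] "from" : N\S
    [2,3] "clearly" : PP\N
  [3,4] "map" : S\PP

S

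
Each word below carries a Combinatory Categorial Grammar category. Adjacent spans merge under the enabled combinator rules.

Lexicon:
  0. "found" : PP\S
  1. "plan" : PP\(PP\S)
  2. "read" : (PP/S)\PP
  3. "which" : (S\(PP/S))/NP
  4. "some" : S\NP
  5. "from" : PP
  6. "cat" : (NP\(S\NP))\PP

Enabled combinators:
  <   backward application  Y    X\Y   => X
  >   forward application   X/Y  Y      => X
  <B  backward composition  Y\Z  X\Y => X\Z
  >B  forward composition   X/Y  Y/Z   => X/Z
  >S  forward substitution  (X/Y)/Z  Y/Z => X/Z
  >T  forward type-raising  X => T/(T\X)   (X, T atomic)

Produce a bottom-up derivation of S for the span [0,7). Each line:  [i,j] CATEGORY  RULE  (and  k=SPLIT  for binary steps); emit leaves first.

[0,1] PP\S  lex  "found"
[1,2] PP\(PP\S)  lex  "plan"
[0,2] PP  <  k=1
[2,3] (PP/S)\PP  lex  "read"
[3,4] (S\(PP/S))/NP  lex  "which"
[4,5] S\NP  lex  "some"
[5,6] PP  lex  "from"
[6,7] (NP\(S\NP))\PP  lex  "cat"
[5,7] NP\(S\NP)  <  k=6
[4,7] NP  <  k=5
[3,7] S\(PP/S)  >  k=4
[2,7] S\PP  <B  k=3
[0,7] S  <  k=2

[0,7] S   <
  [0,2] PP   <
    [0,1] "found" : PP\S
    [1,2] "plan" : PP\(PP\S)
  [2,7] S\PP   <B
    [2,3] "read" : (PP/S)\PP
    [3,7] S\(PP/S)   >
      [3,4] "which" : (S\(PP/S))/NP
      [4,7] NP   <
        [4,5] "some" : S\NP
        [5,7] NP\(S\NP)   <
          [5,6] "from" : PP
          [6,7] "cat" : (NP\(S\NP))\PP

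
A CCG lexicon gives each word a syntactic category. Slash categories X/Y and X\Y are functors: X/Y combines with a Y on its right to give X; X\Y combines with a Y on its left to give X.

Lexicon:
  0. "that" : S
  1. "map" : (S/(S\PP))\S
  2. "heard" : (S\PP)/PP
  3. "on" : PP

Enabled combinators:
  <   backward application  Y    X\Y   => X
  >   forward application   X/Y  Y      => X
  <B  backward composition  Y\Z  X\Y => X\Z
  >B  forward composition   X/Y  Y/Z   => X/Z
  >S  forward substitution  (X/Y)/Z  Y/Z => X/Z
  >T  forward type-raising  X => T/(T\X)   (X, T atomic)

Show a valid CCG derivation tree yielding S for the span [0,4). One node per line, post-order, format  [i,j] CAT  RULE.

[0,4] S   >
  [0,2] S/(S\PP)   <
    [0,1] "that" : S
    [1,2] "map" : (S/(S\PP))\S
  [2,4] S\PP   >
    [2,3] "heard" : (S\PP)/PP
    [3,4] "on" : PP

[0,1] S  lex  "that"
[1,2] (S/(S\PP))\S  lex  "map"
[0,2] S/(S\PP)  <  k=1
[2,3] (S\PP)/PP  lex  "heard"
[3,4] PP  lex  "on"
[2,4] S\PP  >  k=3
[0,4] S  >  k=2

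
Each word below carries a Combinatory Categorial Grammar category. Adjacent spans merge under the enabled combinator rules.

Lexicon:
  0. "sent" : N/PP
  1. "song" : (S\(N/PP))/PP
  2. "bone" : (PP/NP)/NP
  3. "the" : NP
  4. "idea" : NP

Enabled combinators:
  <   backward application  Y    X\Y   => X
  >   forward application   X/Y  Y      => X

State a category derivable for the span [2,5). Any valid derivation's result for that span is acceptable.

PP

[0,5] S   <
  [0,1] "sent" : N/PP
  [1,5] S\(N/PP)   >
    [1,2] "song" : (S\(N/PP))/PP
    [2,5] PP   >
      [2,4] PP/NP   >
        [2,3] "bone" : (PP/NP)/NP
        [3,4] "the" : NP
      [4,5] "idea" : NP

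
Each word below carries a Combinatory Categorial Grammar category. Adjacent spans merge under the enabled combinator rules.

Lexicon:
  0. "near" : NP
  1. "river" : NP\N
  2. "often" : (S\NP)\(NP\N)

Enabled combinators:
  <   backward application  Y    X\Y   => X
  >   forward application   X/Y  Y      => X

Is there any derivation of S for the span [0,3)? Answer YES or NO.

YES

[0,3] S   <
  [0,1] "near" : NP
  [1,3] S\NP   <
    [1,2] "river" : NP\N
    [2,3] "often" : (S\NP)\(NP\N)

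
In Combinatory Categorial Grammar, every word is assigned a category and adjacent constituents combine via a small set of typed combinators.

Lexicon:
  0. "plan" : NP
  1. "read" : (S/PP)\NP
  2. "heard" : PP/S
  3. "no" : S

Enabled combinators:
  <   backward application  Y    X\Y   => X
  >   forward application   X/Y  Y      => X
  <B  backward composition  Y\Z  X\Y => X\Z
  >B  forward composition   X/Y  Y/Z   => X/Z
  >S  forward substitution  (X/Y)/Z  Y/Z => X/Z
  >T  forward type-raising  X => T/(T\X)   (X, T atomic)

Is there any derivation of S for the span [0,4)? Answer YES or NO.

YES

[0,4] S   >
  [0,2] S/PP   <
    [0,1] "plan" : NP
    [1,2] "read" : (S/PP)\NP
  [2,4] PP   >
    [2,3] "heard" : PP/S
    [3,4] "no" : S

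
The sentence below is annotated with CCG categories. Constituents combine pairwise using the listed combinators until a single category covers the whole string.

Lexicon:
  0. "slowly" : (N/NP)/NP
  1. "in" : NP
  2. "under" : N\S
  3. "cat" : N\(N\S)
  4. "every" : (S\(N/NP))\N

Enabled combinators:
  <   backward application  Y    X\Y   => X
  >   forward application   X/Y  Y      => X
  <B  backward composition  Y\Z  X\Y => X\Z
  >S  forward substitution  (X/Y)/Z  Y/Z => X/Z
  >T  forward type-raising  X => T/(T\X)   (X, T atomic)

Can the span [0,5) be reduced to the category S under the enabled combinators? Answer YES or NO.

[0,5] S   <
  [0,2] N/NP   >
    [0,1] "slowly" : (N/NP)/NP
    [1,2] "in" : NP
  [2,5] S\(N/NP)   <
    [2,4] N   <
      [2,3] "under" : N\S
      [3,4] "cat" : N\(N\S)
    [4,5] "every" : (S\(N/NP))\N

YES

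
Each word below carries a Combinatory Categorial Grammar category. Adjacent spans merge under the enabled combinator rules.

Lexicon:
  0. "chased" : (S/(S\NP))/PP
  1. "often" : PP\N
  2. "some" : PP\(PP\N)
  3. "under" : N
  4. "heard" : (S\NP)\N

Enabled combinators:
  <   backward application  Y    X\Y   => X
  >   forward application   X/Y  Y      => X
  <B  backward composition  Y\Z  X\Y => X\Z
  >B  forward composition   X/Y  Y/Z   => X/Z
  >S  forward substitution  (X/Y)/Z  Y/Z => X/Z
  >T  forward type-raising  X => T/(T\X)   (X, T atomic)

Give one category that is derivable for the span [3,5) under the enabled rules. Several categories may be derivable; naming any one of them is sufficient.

[0,5] S   >
  [0,3] S/(S\NP)   >
    [0,1] "chased" : (S/(S\NP))/PP
    [1,3] PP   <
      [1,2] "often" : PP\N
      [2,3] "some" : PP\(PP\N)
  [3,5] S\NP   <
    [3,4] "under" : N
    [4,5] "heard" : (S\NP)\N

S\NP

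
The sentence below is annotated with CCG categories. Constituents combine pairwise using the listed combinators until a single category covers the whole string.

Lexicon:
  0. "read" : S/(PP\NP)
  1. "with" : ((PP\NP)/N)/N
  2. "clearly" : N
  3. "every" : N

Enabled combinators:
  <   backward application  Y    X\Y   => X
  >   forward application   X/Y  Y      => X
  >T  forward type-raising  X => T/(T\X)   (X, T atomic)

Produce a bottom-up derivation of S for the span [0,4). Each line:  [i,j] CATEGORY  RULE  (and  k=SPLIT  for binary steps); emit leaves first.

[0,4] S   >
  [0,1] "read" : S/(PP\NP)
  [1,4] PP\NP   >
    [1,3] (PP\NP)/N   >
      [1,2] "with" : ((PP\NP)/N)/N
      [2,3] "clearly" : N
    [3,4] "every" : N

[0,1] S/(PP\NP)  lex  "read"
[1,2] ((PP\NP)/N)/N  lex  "with"
[2,3] N  lex  "clearly"
[1,3] (PP\NP)/N  >  k=2
[3,4] N  lex  "every"
[1,4] PP\NP  >  k=3
[0,4] S  >  k=1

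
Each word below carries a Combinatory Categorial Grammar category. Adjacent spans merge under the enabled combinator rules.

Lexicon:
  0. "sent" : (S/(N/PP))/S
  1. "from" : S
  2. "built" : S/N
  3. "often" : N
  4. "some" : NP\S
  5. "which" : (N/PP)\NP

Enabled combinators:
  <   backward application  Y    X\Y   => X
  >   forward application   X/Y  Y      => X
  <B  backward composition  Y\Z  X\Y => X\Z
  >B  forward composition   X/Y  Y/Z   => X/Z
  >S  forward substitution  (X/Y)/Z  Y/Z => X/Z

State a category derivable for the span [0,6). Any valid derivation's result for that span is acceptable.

S

[0,6] S   >
  [0,2] S/(N/PP)   >
    [0,1] "sent" : (S/(N/PP))/S
    [1,2] "from" : S
  [2,6] N/PP   <
    [2,5] NP   <
      [2,4] S   >
        [2,3] "built" : S/N
        [3,4] "often" : N
      [4,5] "some" : NP\S
    [5,6] "which" : (N/PP)\NP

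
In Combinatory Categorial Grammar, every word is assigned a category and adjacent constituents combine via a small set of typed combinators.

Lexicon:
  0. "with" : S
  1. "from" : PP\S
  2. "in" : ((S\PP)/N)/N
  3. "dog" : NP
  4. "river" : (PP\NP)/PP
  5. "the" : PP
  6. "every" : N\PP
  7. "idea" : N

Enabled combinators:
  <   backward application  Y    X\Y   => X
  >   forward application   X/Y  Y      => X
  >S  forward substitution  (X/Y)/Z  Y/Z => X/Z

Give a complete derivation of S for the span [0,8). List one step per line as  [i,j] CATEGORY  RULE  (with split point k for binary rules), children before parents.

[0,8] S   <
  [0,2] PP   <
    [0,1] "with" : S
    [1,2] "from" : PP\S
  [2,8] S\PP   >
    [2,7] (S\PP)/N   >
      [2,3] "in" : ((S\PP)/N)/N
      [3,7] N   <
        [3,6] PP   <
          [3,4] "dog" : NP
          [4,6] PP\NP   >
            [4,5] "river" : (PP\NP)/PP
            [5,6] "the" : PP
        [6,7] "every" : N\PP
    [7,8] "idea" : N

[0,1] S  lex  "with"
[1,2] PP\S  lex  "from"
[0,2] PP  <  k=1
[2,3] ((S\PP)/N)/N  lex  "in"
[3,4] NP  lex  "dog"
[4,5] (PP\NP)/PP  lex  "river"
[5,6] PP  lex  "the"
[4,6] PP\NP  >  k=5
[3,6] PP  <  k=4
[6,7] N\PP  lex  "every"
[3,7] N  <  k=6
[2,7] (S\PP)/N  >  k=3
[7,8] N  lex  "idea"
[2,8] S\PP  >  k=7
[0,8] S  <  k=2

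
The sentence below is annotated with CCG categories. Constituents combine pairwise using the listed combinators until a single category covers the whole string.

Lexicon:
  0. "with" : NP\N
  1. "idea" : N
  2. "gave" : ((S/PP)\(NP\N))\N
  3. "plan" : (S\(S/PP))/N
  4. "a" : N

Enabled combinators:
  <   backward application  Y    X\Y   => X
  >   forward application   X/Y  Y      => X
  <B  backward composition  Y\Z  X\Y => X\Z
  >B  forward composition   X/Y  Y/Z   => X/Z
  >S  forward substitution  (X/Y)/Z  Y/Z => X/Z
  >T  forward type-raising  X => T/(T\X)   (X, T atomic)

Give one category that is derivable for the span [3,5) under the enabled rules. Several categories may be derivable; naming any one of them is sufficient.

[0,5] S   <
  [0,3] S/PP   <
    [0,1] "with" : NP\N
    [1,3] (S/PP)\(NP\N)   <
      [1,2] "idea" : N
      [2,3] "gave" : ((S/PP)\(NP\N))\N
  [3,5] S\(S/PP)   >
    [3,4] "plan" : (S\(S/PP))/N
    [4,5] "a" : N

S\(S/PP)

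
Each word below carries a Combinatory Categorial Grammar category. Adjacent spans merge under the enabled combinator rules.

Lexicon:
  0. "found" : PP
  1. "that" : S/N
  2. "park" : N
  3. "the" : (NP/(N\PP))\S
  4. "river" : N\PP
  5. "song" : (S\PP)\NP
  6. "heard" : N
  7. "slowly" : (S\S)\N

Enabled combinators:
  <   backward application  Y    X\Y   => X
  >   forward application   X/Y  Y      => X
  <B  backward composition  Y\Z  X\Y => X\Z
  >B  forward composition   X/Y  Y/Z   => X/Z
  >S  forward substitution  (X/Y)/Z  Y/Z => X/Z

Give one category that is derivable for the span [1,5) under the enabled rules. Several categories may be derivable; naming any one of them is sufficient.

[0,8] S   <
  [0,1] "found" : PP
  [1,8] S\PP   <B
    [1,6] S\PP   <
      [1,5] NP   >
        [1,4] NP/(N\PP)   <
          [1,3] S   >
            [1,2] "that" : S/N
            [2,3] "park" : N
          [3,4] "the" : (NP/(N\PP))\S
        [4,5] "river" : N\PP
      [5,6] "song" : (S\PP)\NP
    [6,8] S\S   <
      [6,7] "heard" : N
      [7,8] "slowly" : (S\S)\N

NP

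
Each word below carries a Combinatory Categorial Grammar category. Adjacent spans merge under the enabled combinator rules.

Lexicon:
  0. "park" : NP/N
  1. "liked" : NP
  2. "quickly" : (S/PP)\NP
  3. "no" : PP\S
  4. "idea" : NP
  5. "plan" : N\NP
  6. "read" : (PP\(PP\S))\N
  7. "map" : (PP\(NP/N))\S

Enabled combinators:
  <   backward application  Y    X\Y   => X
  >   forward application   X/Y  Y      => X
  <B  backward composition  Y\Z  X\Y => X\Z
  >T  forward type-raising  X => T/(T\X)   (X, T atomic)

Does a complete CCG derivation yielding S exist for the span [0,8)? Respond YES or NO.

NP/N NP (S/PP)\NP PP\S NP N\NP (PP\(PP\S))\N (PP\(NP/N))\S
CKY chart[0,8] = {N/(N\PP), NP/(NP\PP), PP, PP/(PP\PP), S/(S\PP)}; S ∉ chart

NO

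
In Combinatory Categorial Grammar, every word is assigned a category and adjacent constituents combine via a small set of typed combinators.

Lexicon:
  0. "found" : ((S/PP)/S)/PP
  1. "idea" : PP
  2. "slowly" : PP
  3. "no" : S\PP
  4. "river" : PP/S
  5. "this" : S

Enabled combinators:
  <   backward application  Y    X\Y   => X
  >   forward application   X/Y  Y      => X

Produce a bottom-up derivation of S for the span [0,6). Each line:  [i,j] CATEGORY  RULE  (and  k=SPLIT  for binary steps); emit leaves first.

[0,1] ((S/PP)/S)/PP  lex  "found"
[1,2] PP  lex  "idea"
[0,2] (S/PP)/S  >  k=1
[2,3] PP  lex  "slowly"
[3,4] S\PP  lex  "no"
[2,4] S  <  k=3
[0,4] S/PP  >  k=2
[4,5] PP/S  lex  "river"
[5,6] S  lex  "this"
[4,6] PP  >  k=5
[0,6] S  >  k=4

[0,6] S   >
  [0,4] S/PP   >
    [0,2] (S/PP)/S   >
      [0,1] "found" : ((S/PP)/S)/PP
      [1,2] "idea" : PP
    [2,4] S   <
      [2,3] "slowly" : PP
      [3,4] "no" : S\PP
  [4,6] PP   >
    [4,5] "river" : PP/S
    [5,6] "this" : S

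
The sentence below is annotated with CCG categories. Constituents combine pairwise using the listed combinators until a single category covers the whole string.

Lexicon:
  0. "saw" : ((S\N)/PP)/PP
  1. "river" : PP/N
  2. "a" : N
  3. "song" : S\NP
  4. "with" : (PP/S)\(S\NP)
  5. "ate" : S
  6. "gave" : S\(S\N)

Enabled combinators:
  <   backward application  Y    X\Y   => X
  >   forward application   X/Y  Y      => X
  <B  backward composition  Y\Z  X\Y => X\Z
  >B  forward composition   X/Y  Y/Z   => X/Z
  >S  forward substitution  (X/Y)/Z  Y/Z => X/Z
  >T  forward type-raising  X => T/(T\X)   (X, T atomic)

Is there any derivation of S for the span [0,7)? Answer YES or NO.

[0,7] S   <
  [0,6] S\N   >
    [0,3] (S\N)/PP   >
      [0,1] "saw" : ((S\N)/PP)/PP
      [1,3] PP   >
        [1,2] "river" : PP/N
        [2,3] "a" : N
    [3,6] PP   >
      [3,5] PP/S   <
        [3,4] "song" : S\NP
        [4,5] "with" : (PP/S)\(S\NP)
      [5,6] "ate" : S
  [6,7] "gave" : S\(S\N)

YES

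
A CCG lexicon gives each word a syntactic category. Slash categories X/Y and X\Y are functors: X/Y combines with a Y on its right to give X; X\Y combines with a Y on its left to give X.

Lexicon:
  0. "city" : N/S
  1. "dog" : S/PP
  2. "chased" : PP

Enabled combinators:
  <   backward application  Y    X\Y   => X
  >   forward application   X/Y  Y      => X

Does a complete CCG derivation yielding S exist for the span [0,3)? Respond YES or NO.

N/S S/PP PP
CKY chart[0,3] = {N}; S ∉ chart

NO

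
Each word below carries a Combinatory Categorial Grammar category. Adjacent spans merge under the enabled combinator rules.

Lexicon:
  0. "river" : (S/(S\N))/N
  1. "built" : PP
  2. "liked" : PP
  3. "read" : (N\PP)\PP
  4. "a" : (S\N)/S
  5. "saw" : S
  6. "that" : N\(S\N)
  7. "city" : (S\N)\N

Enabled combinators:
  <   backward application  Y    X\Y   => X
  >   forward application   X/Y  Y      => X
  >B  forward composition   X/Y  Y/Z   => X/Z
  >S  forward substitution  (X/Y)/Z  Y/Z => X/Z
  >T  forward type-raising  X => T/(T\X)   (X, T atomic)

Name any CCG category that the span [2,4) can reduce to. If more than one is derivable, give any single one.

N\PP

[0,8] S   >
  [0,4] S/(S\N)   >
    [0,1] "river" : (S/(S\N))/N
    [1,4] N   >
      [1,2] N/(N\PP)   >T
        [1,2] "built" : PP
      [2,4] N\PP   <
        [2,3] "liked" : PP
        [3,4] "read" : (N\PP)\PP
  [4,8] S\N   <
    [4,7] N   <
      [4,6] S\N   >
        [4,5] "a" : (S\N)/S
        [5,6] "saw" : S
      [6,7] "that" : N\(S\N)
    [7,8] "city" : (S\N)\N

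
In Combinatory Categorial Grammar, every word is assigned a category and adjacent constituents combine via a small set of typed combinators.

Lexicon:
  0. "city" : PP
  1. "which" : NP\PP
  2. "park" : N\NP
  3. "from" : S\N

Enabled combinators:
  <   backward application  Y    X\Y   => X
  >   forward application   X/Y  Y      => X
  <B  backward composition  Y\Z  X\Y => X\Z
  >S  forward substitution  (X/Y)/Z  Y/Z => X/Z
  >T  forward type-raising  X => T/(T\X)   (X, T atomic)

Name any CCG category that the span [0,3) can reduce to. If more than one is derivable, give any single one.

N

[0,4] S   <
  [0,3] N   <
    [0,1] "city" : PP
    [1,3] N\PP   <B
      [1,2] "which" : NP\PP
      [2,3] "park" : N\NP
  [3,4] "from" : S\N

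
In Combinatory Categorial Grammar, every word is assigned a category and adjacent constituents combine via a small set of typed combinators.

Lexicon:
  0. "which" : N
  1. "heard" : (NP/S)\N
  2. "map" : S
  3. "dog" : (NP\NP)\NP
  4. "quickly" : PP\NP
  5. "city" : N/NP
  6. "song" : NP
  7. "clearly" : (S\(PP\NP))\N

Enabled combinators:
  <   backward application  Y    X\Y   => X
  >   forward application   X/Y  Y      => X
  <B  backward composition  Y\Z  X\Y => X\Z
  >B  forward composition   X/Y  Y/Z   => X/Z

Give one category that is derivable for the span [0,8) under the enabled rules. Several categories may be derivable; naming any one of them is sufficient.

S

[0,8] S   <
  [0,5] PP\NP   <B
    [0,4] NP\NP   <
      [0,3] NP   >
        [0,2] NP/S   <
          [0,1] "which" : N
          [1,2] "heard" : (NP/S)\N
        [2,3] "map" : S
      [3,4] "dog" : (NP\NP)\NP
    [4,5] "quickly" : PP\NP
  [5,8] S\(PP\NP)   <
    [5,7] N   >
      [5,6] "city" : N/NP
      [6,7] "song" : NP
    [7,8] "clearly" : (S\(PP\NP))\N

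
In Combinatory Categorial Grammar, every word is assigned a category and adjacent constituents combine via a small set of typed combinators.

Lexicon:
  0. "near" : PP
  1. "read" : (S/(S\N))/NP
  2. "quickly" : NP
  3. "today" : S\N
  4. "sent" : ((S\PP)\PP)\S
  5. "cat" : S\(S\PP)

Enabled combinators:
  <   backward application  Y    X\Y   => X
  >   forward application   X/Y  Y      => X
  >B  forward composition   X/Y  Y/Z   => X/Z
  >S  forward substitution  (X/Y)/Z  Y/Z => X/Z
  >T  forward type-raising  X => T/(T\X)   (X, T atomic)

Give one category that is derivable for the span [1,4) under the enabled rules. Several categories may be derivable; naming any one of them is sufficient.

S

[0,6] S   <
  [0,5] S\PP   <
    [0,1] "near" : PP
    [1,5] (S\PP)\PP   <
      [1,4] S   >
        [1,3] S/(S\N)   >
          [1,2] "read" : (S/(S\N))/NP
          [2,3] "quickly" : NP
        [3,4] "today" : S\N
      [4,5] "sent" : ((S\PP)\PP)\S
  [5,6] "cat" : S\(S\PP)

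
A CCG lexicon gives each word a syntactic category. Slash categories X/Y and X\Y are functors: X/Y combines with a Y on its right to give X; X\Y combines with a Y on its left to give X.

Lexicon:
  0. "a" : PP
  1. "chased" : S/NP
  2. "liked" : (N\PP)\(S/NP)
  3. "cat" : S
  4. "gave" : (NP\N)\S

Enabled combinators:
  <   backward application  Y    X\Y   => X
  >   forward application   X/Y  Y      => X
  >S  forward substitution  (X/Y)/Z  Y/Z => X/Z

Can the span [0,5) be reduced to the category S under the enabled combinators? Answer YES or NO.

NO

PP S/NP (N\PP)\(S/NP) S (NP\N)\S
CKY chart[0,5] = {NP}; S ∉ chart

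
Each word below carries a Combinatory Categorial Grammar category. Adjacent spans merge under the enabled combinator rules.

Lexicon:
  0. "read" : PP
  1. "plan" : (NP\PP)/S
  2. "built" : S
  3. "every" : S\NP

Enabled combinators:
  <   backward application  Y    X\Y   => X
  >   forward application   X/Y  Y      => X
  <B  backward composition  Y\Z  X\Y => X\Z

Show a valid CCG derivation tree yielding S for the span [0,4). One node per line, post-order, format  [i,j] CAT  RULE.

[0,4] S   <
  [0,1] "read" : PP
  [1,4] S\PP   <B
    [1,3] NP\PP   >
      [1,2] "plan" : (NP\PP)/S
      [2,3] "built" : S
    [3,4] "every" : S\NP

[0,1] PP  lex  "read"
[1,2] (NP\PP)/S  lex  "plan"
[2,3] S  lex  "built"
[1,3] NP\PP  >  k=2
[3,4] S\NP  lex  "every"
[1,4] S\PP  <B  k=3
[0,4] S  <  k=1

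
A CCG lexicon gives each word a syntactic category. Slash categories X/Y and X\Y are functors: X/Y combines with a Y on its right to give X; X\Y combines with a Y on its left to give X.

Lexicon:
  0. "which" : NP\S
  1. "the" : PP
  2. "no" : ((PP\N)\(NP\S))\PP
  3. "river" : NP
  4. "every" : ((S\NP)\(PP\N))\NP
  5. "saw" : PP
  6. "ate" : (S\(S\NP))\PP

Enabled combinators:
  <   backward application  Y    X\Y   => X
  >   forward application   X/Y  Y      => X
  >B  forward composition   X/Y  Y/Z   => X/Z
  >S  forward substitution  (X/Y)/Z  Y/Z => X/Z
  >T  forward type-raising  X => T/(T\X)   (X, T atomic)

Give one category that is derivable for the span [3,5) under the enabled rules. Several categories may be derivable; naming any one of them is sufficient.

(S\NP)\(PP\N)

[0,7] S   <
  [0,5] S\NP   <
    [0,3] PP\N   <
      [0,1] "which" : NP\S
      [1,3] (PP\N)\(NP\S)   <
        [1,2] "the" : PP
        [2,3] "no" : ((PP\N)\(NP\S))\PP
    [3,5] (S\NP)\(PP\N)   <
      [3,4] "river" : NP
      [4,5] "every" : ((S\NP)\(PP\N))\NP
  [5,7] S\(S\NP)   <
    [5,6] "saw" : PP
    [6,7] "ate" : (S\(S\NP))\PP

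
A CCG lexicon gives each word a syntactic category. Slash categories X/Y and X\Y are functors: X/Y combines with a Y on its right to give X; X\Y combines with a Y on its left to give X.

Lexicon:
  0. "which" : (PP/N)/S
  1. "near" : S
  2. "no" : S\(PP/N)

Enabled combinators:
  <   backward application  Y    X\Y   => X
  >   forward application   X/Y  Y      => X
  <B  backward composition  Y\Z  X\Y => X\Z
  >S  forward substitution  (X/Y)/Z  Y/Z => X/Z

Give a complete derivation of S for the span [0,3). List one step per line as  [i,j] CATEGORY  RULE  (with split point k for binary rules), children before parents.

[0,3] S   <
  [0,2] PP/N   >
    [0,1] "which" : (PP/N)/S
    [1,2] "near" : S
  [2,3] "no" : S\(PP/N)

[0,1] (PP/N)/S  lex  "which"
[1,2] S  lex  "near"
[0,2] PP/N  >  k=1
[2,3] S\(PP/N)  lex  "no"
[0,3] S  <  k=2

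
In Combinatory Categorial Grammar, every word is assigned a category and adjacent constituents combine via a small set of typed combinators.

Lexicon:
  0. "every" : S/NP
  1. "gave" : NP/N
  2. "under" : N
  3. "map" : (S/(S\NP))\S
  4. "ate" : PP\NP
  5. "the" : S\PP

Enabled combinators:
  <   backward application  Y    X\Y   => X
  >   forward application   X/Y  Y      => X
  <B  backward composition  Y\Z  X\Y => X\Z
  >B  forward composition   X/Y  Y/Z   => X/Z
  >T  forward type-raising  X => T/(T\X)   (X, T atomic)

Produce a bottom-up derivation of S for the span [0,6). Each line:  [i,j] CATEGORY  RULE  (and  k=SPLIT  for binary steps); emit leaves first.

[0,6] S   >
  [0,4] S/(S\NP)   <
    [0,3] S   >
      [0,2] S/N   >B
        [0,1] "every" : S/NP
        [1,2] "gave" : NP/N
      [2,3] "under" : N
    [3,4] "map" : (S/(S\NP))\S
  [4,6] S\NP   <B
    [4,5] "ate" : PP\NP
    [5,6] "the" : S\PP

[0,1] S/NP  lex  "every"
[1,2] NP/N  lex  "gave"
[0,2] S/N  >B  k=1
[2,3] N  lex  "under"
[0,3] S  >  k=2
[3,4] (S/(S\NP))\S  lex  "map"
[0,4] S/(S\NP)  <  k=3
[4,5] PP\NP  lex  "ate"
[5,6] S\PP  lex  "the"
[4,6] S\NP  <B  k=5
[0,6] S  >  k=4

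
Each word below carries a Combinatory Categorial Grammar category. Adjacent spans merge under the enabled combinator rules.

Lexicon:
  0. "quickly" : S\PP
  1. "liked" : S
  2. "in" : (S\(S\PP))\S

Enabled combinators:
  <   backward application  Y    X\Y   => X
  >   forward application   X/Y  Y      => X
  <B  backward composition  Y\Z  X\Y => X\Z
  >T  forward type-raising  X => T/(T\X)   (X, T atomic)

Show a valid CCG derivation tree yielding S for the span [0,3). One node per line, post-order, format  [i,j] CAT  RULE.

[0,1] S\PP  lex  "quickly"
[1,2] S  lex  "liked"
[2,3] (S\(S\PP))\S  lex  "in"
[1,3] S\(S\PP)  <  k=2
[0,3] S  <  k=1

[0,3] S   <
  [0,1] "quickly" : S\PP
  [1,3] S\(S\PP)   <
    [1,2] "liked" : S
    [2,3] "in" : (S\(S\PP))\S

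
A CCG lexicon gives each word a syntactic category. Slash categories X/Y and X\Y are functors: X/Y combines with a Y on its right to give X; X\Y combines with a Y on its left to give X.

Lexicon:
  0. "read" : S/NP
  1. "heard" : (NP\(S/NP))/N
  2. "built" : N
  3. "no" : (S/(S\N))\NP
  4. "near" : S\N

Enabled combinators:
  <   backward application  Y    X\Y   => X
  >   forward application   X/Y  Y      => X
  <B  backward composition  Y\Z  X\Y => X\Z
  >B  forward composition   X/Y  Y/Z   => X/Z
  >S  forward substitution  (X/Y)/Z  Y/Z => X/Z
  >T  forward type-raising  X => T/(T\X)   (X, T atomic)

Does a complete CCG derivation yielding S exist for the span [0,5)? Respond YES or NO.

[0,5] S   >
  [0,4] S/(S\N)   <
    [0,3] NP   <
      [0,1] "read" : S/NP
      [1,3] NP\(S/NP)   >
        [1,2] "heard" : (NP\(S/NP))/N
        [2,3] "built" : N
    [3,4] "no" : (S/(S\N))\NP
  [4,5] "near" : S\N

YES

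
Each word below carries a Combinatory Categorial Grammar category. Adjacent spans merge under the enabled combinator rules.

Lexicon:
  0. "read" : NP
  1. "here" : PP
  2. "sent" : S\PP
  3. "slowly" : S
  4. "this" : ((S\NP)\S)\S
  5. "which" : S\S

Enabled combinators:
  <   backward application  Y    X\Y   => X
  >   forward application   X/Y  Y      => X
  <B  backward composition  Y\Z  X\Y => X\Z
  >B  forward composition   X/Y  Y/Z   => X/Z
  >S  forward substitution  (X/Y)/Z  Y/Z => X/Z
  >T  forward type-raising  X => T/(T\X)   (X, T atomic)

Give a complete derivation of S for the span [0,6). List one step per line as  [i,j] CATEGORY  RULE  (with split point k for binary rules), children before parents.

[0,6] S   >
  [0,1] S/(S\NP)   >T
    [0,1] "read" : NP
  [1,6] S\NP   <B
    [1,5] S\NP   <
      [1,3] S   <
        [1,2] "here" : PP
        [2,3] "sent" : S\PP
      [3,5] (S\NP)\S   <
        [3,4] "slowly" : S
        [4,5] "this" : ((S\NP)\S)\S
    [5,6] "which" : S\S

[0,1] NP  lex  "read"
[0,1] S/(S\NP)  >T
[1,2] PP  lex  "here"
[2,3] S\PP  lex  "sent"
[1,3] S  <  k=2
[3,4] S  lex  "slowly"
[4,5] ((S\NP)\S)\S  lex  "this"
[3,5] (S\NP)\S  <  k=4
[1,5] S\NP  <  k=3
[5,6] S\S  lex  "which"
[1,6] S\NP  <B  k=5
[0,6] S  >  k=1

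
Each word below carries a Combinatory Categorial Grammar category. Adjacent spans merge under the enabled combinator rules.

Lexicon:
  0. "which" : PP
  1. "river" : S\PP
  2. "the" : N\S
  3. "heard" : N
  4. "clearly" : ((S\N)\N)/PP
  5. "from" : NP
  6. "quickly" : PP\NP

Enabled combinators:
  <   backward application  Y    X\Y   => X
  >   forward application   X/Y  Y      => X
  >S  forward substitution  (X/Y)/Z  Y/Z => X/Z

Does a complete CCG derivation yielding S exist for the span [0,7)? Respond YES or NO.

[0,7] S   <
  [0,3] N   <
    [0,2] S   <
      [0,1] "which" : PP
      [1,2] "river" : S\PP
    [2,3] "the" : N\S
  [3,7] S\N   <
    [3,4] "heard" : N
    [4,7] (S\N)\N   >
      [4,5] "clearly" : ((S\N)\N)/PP
      [5,7] PP   <
        [5,6] "from" : NP
        [6,7] "quickly" : PP\NP

YES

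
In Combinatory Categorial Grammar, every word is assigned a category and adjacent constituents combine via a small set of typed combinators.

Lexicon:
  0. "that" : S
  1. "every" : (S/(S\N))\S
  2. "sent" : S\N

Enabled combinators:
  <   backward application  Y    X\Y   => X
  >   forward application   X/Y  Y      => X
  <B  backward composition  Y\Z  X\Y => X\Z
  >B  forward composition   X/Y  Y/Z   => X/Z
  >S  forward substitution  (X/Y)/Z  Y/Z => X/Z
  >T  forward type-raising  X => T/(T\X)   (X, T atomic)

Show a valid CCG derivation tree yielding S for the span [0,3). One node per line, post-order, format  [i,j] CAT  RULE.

[0,3] S   >
  [0,2] S/(S\N)   <
    [0,1] "that" : S
    [1,2] "every" : (S/(S\N))\S
  [2,3] "sent" : S\N

[0,1] S  lex  "that"
[1,2] (S/(S\N))\S  lex  "every"
[0,2] S/(S\N)  <  k=1
[2,3] S\N  lex  "sent"
[0,3] S  >  k=2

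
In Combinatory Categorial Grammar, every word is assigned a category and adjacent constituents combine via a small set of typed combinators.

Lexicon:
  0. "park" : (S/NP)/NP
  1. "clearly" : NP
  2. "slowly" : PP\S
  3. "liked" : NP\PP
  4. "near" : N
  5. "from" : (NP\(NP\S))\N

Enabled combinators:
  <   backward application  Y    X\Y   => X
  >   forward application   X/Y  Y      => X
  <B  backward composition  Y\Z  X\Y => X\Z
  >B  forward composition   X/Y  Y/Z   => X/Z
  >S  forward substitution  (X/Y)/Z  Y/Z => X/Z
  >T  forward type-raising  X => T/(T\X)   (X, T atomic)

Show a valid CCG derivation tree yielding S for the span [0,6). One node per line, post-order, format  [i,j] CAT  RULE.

[0,6] S   >
  [0,2] S/NP   >
    [0,1] "park" : (S/NP)/NP
    [1,2] "clearly" : NP
  [2,6] NP   <
    [2,4] NP\S   <B
      [2,3] "slowly" : PP\S
      [3,4] "liked" : NP\PP
    [4,6] NP\(NP\S)   <
      [4,5] "near" : N
      [5,6] "from" : (NP\(NP\S))\N

[0,1] (S/NP)/NP  lex  "park"
[1,2] NP  lex  "clearly"
[0,2] S/NP  >  k=1
[2,3] PP\S  lex  "slowly"
[3,4] NP\PP  lex  "liked"
[2,4] NP\S  <B  k=3
[4,5] N  lex  "near"
[5,6] (NP\(NP\S))\N  lex  "from"
[4,6] NP\(NP\S)  <  k=5
[2,6] NP  <  k=4
[0,6] S  >  k=2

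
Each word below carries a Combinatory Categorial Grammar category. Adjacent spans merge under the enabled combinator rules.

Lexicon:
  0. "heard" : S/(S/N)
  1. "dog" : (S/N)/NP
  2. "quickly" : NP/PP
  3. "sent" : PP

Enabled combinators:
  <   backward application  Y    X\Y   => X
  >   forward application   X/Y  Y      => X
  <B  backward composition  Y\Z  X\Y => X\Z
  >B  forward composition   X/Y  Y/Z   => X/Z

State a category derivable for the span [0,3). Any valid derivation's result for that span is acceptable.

S/PP

[0,4] S   >
  [0,3] S/PP   >B
    [0,2] S/NP   >B
      [0,1] "heard" : S/(S/N)
      [1,2] "dog" : (S/N)/NP
    [2,3] "quickly" : NP/PP
  [3,4] "sent" : PP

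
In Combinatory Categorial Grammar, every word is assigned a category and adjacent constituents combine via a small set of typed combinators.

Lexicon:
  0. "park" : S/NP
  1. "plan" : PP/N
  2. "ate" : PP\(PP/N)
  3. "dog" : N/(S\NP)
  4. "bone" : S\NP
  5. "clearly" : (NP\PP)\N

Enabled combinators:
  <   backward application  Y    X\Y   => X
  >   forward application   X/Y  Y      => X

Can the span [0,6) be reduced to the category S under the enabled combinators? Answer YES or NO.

YES

[0,6] S   >
  [0,1] "park" : S/NP
  [1,6] NP   <
    [1,3] PP   <
      [1,2] "plan" : PP/N
      [2,3] "ate" : PP\(PP/N)
    [3,6] NP\PP   <
      [3,5] N   >
        [3,4] "dog" : N/(S\NP)
        [4,5] "bone" : S\NP
      [5,6] "clearly" : (NP\PP)\N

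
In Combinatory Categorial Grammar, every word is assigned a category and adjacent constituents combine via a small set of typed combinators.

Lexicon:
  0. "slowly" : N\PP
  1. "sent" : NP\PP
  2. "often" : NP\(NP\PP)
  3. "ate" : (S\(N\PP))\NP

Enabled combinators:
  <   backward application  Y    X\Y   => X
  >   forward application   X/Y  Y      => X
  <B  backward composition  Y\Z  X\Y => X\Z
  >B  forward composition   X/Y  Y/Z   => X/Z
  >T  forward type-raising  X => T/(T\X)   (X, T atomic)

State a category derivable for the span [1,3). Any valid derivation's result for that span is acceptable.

[0,4] S   <
  [0,1] "slowly" : N\PP
  [1,4] S\(N\PP)   <
    [1,3] NP   <
      [1,2] "sent" : NP\PP
      [2,3] "often" : NP\(NP\PP)
    [3,4] "ate" : (S\(N\PP))\NP

NP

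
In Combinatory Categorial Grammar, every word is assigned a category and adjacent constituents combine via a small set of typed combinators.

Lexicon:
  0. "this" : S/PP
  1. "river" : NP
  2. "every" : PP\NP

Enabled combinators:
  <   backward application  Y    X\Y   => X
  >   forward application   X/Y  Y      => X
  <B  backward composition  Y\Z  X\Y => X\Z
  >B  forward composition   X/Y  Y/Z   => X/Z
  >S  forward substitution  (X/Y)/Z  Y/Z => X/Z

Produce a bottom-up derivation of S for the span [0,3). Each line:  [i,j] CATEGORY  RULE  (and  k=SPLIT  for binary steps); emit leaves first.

[0,1] S/PP  lex  "this"
[1,2] NP  lex  "river"
[2,3] PP\NP  lex  "every"
[1,3] PP  <  k=2
[0,3] S  >  k=1

[0,3] S   >
  [0,1] "this" : S/PP
  [1,3] PP   <
    [1,2] "river" : NP
    [2,3] "every" : PP\NP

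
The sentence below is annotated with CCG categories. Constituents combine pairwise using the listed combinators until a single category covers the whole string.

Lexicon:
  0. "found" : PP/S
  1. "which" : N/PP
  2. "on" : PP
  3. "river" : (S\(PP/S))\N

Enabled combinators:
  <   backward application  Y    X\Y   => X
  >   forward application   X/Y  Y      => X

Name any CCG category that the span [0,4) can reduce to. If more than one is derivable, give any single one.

S

[0,4] S   <
  [0,1] "found" : PP/S
  [1,4] S\(PP/S)   <
    [1,3] N   >
      [1,2] "which" : N/PP
      [2,3] "on" : PP
    [3,4] "river" : (S\(PP/S))\N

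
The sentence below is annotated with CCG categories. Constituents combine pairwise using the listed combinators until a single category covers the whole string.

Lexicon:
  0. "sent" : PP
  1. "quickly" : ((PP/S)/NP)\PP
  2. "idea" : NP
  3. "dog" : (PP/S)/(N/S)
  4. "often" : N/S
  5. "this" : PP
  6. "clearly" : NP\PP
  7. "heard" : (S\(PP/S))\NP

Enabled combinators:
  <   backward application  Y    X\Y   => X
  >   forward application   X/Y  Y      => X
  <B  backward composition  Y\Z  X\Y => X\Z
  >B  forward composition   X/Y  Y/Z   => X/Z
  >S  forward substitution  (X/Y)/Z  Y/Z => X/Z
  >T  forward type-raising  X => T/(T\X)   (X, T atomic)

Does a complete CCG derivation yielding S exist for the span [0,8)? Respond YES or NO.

PP ((PP/S)/NP)\PP NP (PP/S)/(N/S) N/S PP NP\PP (S\(PP/S))\NP
CKY chart[0,8] = {N/(N\PP), NP/(NP\PP), PP, PP/(PP\PP), PP/(S\S), S/(S\PP)}; S ∉ chart

NO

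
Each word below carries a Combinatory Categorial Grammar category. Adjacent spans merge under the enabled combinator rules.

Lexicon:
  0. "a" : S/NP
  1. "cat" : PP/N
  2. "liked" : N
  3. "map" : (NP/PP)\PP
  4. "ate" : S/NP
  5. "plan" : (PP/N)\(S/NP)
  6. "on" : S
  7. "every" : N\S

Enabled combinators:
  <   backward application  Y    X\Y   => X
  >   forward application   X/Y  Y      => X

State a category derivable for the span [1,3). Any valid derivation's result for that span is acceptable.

PP

[0,8] S   >
  [0,1] "a" : S/NP
  [1,8] NP   >
    [1,4] NP/PP   <
      [1,3] PP   >
        [1,2] "cat" : PP/N
        [2,3] "liked" : N
      [3,4] "map" : (NP/PP)\PP
    [4,8] PP   >
      [4,6] PP/N   <
        [4,5] "ate" : S/NP
        [5,6] "plan" : (PP/N)\(S/NP)
      [6,8] N   <
        [6,7] "on" : S
        [7,8] "every" : N\S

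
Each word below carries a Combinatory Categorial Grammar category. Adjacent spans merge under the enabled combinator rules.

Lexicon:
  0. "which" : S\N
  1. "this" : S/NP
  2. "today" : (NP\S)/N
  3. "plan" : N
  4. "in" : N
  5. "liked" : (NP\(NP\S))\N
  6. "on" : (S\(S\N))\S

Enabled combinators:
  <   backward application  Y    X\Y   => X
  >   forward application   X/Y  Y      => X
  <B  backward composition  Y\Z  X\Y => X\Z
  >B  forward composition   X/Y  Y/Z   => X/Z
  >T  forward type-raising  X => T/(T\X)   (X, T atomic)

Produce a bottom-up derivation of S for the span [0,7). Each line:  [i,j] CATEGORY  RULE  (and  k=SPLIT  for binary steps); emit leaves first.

[0,7] S   <
  [0,1] "which" : S\N
  [1,7] S\(S\N)   <
    [1,6] S   >
      [1,2] "this" : S/NP
      [2,6] NP   <
        [2,4] NP\S   >
          [2,3] "today" : (NP\S)/N
          [3,4] "plan" : N
        [4,6] NP\(NP\S)   <
          [4,5] "in" : N
          [5,6] "liked" : (NP\(NP\S))\N
    [6,7] "on" : (S\(S\N))\S

[0,1] S\N  lex  "which"
[1,2] S/NP  lex  "this"
[2,3] (NP\S)/N  lex  "today"
[3,4] N  lex  "plan"
[2,4] NP\S  >  k=3
[4,5] N  lex  "in"
[5,6] (NP\(NP\S))\N  lex  "liked"
[4,6] NP\(NP\S)  <  k=5
[2,6] NP  <  k=4
[1,6] S  >  k=2
[6,7] (S\(S\N))\S  lex  "on"
[1,7] S\(S\N)  <  k=6
[0,7] S  <  k=1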